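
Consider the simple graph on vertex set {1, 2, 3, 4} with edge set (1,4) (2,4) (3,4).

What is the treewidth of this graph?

A width-1 tree decomposition is:
Bags: B1 = {1, 4}  B2 = {3, 4}  B3 = {2, 4}
Tree: B1–B2, B1–B3
Every bag has size at most 2, so the width is 2 − 1 = 1 and tw(G) ≤ 1. Any graph with an edge has treewidth ≥ 1, and G has the edge 1–4. Therefore the treewidth is 1.

1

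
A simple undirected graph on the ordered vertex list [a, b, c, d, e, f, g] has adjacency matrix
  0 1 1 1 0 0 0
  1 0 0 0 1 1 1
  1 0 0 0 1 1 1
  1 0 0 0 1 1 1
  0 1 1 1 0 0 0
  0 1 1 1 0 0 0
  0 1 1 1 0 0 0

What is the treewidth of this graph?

3

A width-3 tree decomposition is:
Bags: B1 = {b, c, d, g}  B2 = {a, b, c, d}  B3 = {b, c, d, e}  B4 = {b, c, d, f}
Tree: B1–B2, B2–B3, B3–B4
Each bag holds 4 vertices, so the decomposition has width 3, which upper-bounds the treewidth. For the lower bound: the 4 vertex sets {b,g}, {a,d}, {c}, {e} are disjoint, each induces a connected subgraph, and every pair is joined by at least one edge of G. Contracting each set to a single vertex therefore yields K_{4} as a minor, and since treewidth is minor-monotone, tw(G) ≥ tw(K_{4}) = 3. Combining the bounds, tw(G) = 3.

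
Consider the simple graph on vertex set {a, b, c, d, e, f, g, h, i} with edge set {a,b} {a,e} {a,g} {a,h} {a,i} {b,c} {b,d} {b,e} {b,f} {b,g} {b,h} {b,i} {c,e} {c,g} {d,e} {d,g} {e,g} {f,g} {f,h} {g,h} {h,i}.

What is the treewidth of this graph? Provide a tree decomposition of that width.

Treewidth 3.
One such decomposition:
Bags: B1 = {b, f, g, h}  B2 = {a, b, g, h}  B3 = {a, b, e, g}  B4 = {b, c, e, g}  B5 = {a, b, h, i}  B6 = {b, d, e, g}
Tree: B1–B2, B2–B3, B3–B4, B2–B5, B4–B6

Every bag has size at most 4, so the width is 4 − 1 = 3 and tw(G) ≤ 3. On the other hand G contains the 4-clique {b, d, e, g}. A clique must lie in a single bag of any decomposition, so no decomposition can have width below 3. Combining the bounds, tw(G) = 3.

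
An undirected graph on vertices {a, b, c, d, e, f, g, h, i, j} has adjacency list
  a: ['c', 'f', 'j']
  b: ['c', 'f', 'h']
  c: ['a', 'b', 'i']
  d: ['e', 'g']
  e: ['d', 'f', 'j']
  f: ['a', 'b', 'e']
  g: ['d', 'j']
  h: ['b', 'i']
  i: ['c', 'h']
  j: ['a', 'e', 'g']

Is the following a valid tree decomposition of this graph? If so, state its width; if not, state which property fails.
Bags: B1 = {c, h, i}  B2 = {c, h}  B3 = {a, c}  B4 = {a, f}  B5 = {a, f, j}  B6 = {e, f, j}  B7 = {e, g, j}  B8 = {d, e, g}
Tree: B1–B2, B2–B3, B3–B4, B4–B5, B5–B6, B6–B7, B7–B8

No — vertex b appears in no bag.

A tree decomposition must satisfy three properties: every vertex lies in some bag; for every edge, both endpoints lie together in some bag; and for every vertex, the bags containing it form a connected subtree. Here vertex b appears in no bag, so the decomposition is invalid.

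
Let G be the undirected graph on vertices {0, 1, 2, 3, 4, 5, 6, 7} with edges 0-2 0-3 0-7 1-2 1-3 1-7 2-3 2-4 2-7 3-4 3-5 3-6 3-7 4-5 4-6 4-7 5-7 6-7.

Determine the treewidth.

A width-3 tree decomposition is:
Bags: B1 = {2, 3, 4, 7}  B2 = {3, 4, 6, 7}  B3 = {0, 2, 3, 7}  B4 = {1, 2, 3, 7}  B5 = {3, 4, 5, 7}
Tree: B1–B2, B1–B3, B1–B4, B2–B5
Every bag has size at most 4, so the width is 4 − 1 = 3 and tw(G) ≤ 3. For the lower bound, the 4 vertices {0, 2, 3, 7} are pairwise adjacent, and any tree decomposition puts a clique entirely inside one bag — forcing width ≥ 3. Hence tw(G) = 3 exactly.

3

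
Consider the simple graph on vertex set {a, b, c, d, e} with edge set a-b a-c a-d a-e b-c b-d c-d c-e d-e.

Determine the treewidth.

A width-3 tree decomposition is:
Bags: B1 = {a, c, d, e}  B2 = {a, b, c, d}
Tree: B1–B2
Each bag holds 4 vertices, so the decomposition has width 3, which upper-bounds the treewidth. Conversely, {a, c, d, e} is a clique of size 4, and the vertices of any clique must share a bag in every tree decomposition; so some bag has ≥ 4 vertices and tw(G) ≥ 3. Combining the bounds, tw(G) = 3.

3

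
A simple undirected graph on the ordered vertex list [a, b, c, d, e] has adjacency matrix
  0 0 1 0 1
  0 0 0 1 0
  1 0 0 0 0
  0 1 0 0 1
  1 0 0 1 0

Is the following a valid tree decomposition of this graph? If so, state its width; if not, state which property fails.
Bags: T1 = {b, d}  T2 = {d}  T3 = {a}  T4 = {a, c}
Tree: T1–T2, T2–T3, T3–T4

No — vertex e appears in no bag.

A tree decomposition must satisfy three properties: every vertex lies in some bag; for every edge, both endpoints lie together in some bag; and for every vertex, the bags containing it form a connected subtree. Here vertex e appears in no bag, so the decomposition is invalid.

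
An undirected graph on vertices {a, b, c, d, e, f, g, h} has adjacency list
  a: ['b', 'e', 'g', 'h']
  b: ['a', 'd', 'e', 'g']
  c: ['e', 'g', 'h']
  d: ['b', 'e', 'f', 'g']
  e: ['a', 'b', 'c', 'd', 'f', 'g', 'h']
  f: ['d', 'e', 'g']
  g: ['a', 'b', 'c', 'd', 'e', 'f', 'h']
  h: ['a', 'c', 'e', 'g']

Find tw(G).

3

A width-3 tree decomposition is:
Bags: B1 = {a, e, g, h}  B2 = {c, e, g, h}  B3 = {a, b, e, g}  B4 = {b, d, e, g}  B5 = {d, e, f, g}
Tree: B1–B2, B1–B3, B3–B4, B4–B5
Each bag holds 4 vertices, so the decomposition has width 3, which upper-bounds the treewidth. For the lower bound, the 4 vertices {d, e, f, g} are pairwise adjacent, and any tree decomposition puts a clique entirely inside one bag — forcing width ≥ 3. Combining the bounds, tw(G) = 3.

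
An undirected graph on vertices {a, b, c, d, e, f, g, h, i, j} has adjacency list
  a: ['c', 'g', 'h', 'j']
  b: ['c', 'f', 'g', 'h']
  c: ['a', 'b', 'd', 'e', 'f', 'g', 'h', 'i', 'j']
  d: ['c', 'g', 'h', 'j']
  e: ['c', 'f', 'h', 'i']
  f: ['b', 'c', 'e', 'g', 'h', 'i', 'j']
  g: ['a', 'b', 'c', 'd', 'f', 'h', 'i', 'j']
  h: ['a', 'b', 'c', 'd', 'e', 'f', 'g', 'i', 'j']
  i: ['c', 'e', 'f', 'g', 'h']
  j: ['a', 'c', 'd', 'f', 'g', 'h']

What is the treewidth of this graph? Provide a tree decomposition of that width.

Every bag has size at most 5, so the width is 5 − 1 = 4 and tw(G) ≤ 4. On the other hand G contains the 5-clique {c, d, g, h, j}. A clique must lie in a single bag of any decomposition, so no decomposition can have width below 4. Hence tw(G) = 4 exactly.

Treewidth 4.
Bags: B1 = {c, f, g, h, i}  B2 = {c, e, f, h, i}  B3 = {c, f, g, h, j}  B4 = {a, c, g, h, j}  B5 = {b, c, f, g, h}  B6 = {c, d, g, h, j}
Tree: B1–B2, B1–B3, B3–B4, B1–B5, B4–B6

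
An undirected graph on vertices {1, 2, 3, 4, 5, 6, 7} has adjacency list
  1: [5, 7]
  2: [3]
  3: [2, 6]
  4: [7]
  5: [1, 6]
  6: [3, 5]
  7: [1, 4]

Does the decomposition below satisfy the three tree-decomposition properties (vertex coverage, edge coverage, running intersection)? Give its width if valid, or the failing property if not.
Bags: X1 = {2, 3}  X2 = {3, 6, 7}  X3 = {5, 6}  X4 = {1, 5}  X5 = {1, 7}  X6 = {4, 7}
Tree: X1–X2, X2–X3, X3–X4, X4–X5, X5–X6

A tree decomposition must satisfy three properties: every vertex lies in some bag; for every edge, both endpoints lie together in some bag; and for every vertex, the bags containing it form a connected subtree. Here bags containing vertex 7 are not connected in the tree, so the decomposition is invalid.

No — bags containing vertex 7 are not connected in the tree.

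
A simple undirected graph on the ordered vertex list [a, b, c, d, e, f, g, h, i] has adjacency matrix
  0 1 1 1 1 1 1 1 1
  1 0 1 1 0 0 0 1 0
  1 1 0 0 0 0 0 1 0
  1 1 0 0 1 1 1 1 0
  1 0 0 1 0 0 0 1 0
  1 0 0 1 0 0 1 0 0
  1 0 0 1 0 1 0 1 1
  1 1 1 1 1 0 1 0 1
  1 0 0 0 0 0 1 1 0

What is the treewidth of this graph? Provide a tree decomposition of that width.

Treewidth 3.
One optimal decomposition is:
Bags: B1 = {a, d, g, h}  B2 = {a, b, d, h}  B3 = {a, d, e, h}  B4 = {a, g, h, i}  B5 = {a, b, c, h}  B6 = {a, d, f, g}
Tree: B1–B2, B1–B3, B1–B4, B2–B5, B1–B6

Every bag has size at most 4, so the width is 4 − 1 = 3 and tw(G) ≤ 3. For the lower bound, the 4 vertices {a, d, g, h} are pairwise adjacent, and any tree decomposition puts a clique entirely inside one bag — forcing width ≥ 3. Combining the bounds, tw(G) = 3.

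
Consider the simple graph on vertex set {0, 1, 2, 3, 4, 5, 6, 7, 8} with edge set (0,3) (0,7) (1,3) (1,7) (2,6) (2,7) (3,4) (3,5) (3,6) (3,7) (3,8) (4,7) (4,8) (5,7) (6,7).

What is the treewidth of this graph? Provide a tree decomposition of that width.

Every bag has size at most 3, so the width is 3 − 1 = 2 and tw(G) ≤ 2. Conversely, {2, 6, 7} is a clique of size 3, and the vertices of any clique must share a bag in every tree decomposition; so some bag has ≥ 3 vertices and tw(G) ≥ 2. The upper and lower bounds meet at 2, so that is the treewidth.

Treewidth 2.
One such decomposition:
Bags: B1 = {3, 5, 7}  B2 = {0, 3, 7}  B3 = {3, 6, 7}  B4 = {2, 6, 7}  B5 = {3, 4, 7}  B6 = {1, 3, 7}  B7 = {3, 4, 8}
Tree: B1–B2, B1–B3, B3–B4, B2–B5, B2–B6, B5–B7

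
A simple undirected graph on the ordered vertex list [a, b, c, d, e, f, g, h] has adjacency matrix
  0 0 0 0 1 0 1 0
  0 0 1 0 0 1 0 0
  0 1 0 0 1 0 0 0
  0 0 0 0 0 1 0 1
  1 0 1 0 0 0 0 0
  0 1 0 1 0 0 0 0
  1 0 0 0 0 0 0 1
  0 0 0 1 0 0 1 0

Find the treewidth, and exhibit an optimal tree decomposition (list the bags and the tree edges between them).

Treewidth 2.
Bags: B1 = {a, g, h}  B2 = {a, d, h}  B3 = {a, d, f}  B4 = {a, b, f}  B5 = {a, b, c}  B6 = {a, c, e}
Tree: B1–B2, B2–B3, B3–B4, B4–B5, B5–B6

Every bag has size at most 3, so the width is 3 − 1 = 2 and tw(G) ≤ 2. Since a–g–h–d–f–b–c–e–a is a cycle in G, G is not acyclic. Forests are exactly the graphs of treewidth ≤ 1, so tw(G) ≥ 2. Combining the bounds, tw(G) = 2.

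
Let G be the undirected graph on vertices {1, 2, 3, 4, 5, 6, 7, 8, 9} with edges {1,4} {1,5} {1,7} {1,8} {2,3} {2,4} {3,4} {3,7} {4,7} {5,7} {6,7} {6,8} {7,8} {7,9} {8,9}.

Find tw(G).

2

A width-2 tree decomposition is:
Bags: B1 = {1, 4, 7}  B2 = {3, 4, 7}  B3 = {1, 7, 8}  B4 = {1, 5, 7}  B5 = {7, 8, 9}  B6 = {6, 7, 8}  B7 = {2, 3, 4}
Tree: B1–B2, B1–B3, B1–B4, B3–B5, B5–B6, B2–B7
Every bag has size at most 3, so the width is 3 − 1 = 2 and tw(G) ≤ 2. For the lower bound, the 3 vertices {2, 3, 4} are pairwise adjacent, and any tree decomposition puts a clique entirely inside one bag — forcing width ≥ 2. The upper and lower bounds meet at 2, so that is the treewidth.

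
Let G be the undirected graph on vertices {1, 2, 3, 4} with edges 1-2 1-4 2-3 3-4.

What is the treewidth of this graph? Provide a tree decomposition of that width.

Each bag holds 3 vertices, so the decomposition has width 2, which upper-bounds the treewidth. The edges 4–1–2–3–4 form a cycle, so G is not a tree and its treewidth is at least 2. Combining the bounds, tw(G) = 2.

Treewidth 2.
One such decomposition:
Bags: B1 = {1, 2, 4}  B2 = {2, 3, 4}
Tree: B1–B2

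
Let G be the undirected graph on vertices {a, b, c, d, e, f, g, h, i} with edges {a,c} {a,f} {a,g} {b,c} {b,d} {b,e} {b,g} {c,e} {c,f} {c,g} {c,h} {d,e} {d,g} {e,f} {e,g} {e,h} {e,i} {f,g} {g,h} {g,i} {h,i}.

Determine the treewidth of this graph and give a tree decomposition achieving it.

Every bag has size at most 4, so the width is 4 − 1 = 3 and tw(G) ≤ 3. For the lower bound, the 4 vertices {b, d, e, g} are pairwise adjacent, and any tree decomposition puts a clique entirely inside one bag — forcing width ≥ 3. The upper and lower bounds meet at 3, so that is the treewidth.

Treewidth 3.
One optimal decomposition is:
Bags: B1 = {c, e, f, g}  B2 = {b, c, e, g}  B3 = {b, d, e, g}  B4 = {c, e, g, h}  B5 = {a, c, f, g}  B6 = {e, g, h, i}
Tree: B1–B2, B2–B3, B1–B4, B1–B5, B4–B6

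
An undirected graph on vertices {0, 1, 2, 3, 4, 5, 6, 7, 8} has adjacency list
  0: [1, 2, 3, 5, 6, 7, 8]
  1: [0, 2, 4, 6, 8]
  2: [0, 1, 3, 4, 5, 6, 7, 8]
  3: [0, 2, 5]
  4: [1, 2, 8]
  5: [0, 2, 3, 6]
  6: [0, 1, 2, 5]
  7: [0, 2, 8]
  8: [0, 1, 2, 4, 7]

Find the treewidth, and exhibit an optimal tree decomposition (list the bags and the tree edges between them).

Treewidth 3.
Bags: B1 = {0, 1, 2, 6}  B2 = {0, 1, 2, 8}  B3 = {0, 2, 5, 6}  B4 = {1, 2, 4, 8}  B5 = {0, 2, 3, 5}  B6 = {0, 2, 7, 8}
Tree: B1–B2, B1–B3, B2–B4, B3–B5, B2–B6

Each bag holds 4 vertices, so the decomposition has width 3, which upper-bounds the treewidth. Conversely, {0, 1, 2, 8} is a clique of size 4, and the vertices of any clique must share a bag in every tree decomposition; so some bag has ≥ 4 vertices and tw(G) ≥ 3. Therefore the treewidth is 3.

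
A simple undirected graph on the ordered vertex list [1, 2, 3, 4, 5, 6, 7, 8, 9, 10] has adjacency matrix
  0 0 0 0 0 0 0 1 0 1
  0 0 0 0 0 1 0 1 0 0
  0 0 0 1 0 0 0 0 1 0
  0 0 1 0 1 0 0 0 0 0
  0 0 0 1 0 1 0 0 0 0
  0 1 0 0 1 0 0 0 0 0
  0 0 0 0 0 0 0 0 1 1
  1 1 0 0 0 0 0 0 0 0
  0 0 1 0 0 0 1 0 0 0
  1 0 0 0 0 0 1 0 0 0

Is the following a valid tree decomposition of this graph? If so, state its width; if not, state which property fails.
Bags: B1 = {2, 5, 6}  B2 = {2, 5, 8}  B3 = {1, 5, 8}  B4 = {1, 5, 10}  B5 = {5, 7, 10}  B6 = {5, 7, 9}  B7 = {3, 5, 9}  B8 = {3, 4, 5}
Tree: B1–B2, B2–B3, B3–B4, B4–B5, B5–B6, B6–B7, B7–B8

Yes; width 2.

Every vertex of G appears in some bag (union = {1, 2, 3, 4, 5, 6, 7, 8, 9, 10}); every edge is covered by a bag; and for each vertex v the set of bags containing v is connected in the bag tree. The decomposition is therefore valid. The largest bag has 3 vertices, so the width is 2.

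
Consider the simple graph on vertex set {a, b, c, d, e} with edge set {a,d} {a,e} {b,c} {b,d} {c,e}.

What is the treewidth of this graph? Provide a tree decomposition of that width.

The largest bag has 3 vertices, giving width 2; this decomposition certifies tw(G) ≤ 2. The edges d–b–c–e–a–d form a cycle, so G is not a tree and its treewidth is at least 2. Therefore the treewidth is 2.

Treewidth 2.
Bags: B1 = {b, c, d}  B2 = {c, d, e}  B3 = {a, d, e}
Tree: B1–B2, B2–B3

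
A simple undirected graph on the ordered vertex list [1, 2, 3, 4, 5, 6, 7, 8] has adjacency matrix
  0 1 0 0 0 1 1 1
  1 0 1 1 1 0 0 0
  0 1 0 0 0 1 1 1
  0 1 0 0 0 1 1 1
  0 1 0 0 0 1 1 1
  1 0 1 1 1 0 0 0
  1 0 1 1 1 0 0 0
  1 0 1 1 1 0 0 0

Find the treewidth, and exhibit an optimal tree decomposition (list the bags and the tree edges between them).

Treewidth 4.
One such decomposition:
Bags: B1 = {1, 3, 4, 5, 6}  B2 = {1, 3, 4, 5, 7}  B3 = {1, 3, 4, 5, 8}  B4 = {1, 2, 3, 4, 5}
Tree: B1–B2, B2–B3, B3–B4

Each bag holds 5 vertices, so the decomposition has width 4, which upper-bounds the treewidth. For the lower bound: the 5 vertex sets {3,6}, {1,7}, {4,8}, {5}, {2} are disjoint, each induces a connected subgraph, and every pair is joined by at least one edge of G. Contracting each set to a single vertex therefore yields K_{5} as a minor, and since treewidth is minor-monotone, tw(G) ≥ tw(K_{5}) = 4. Hence tw(G) = 4 exactly.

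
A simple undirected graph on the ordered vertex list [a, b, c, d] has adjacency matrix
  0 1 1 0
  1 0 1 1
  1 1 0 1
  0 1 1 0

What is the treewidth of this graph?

2

A width-2 tree decomposition is:
Bags: B1 = {a, b, c}  B2 = {b, c, d}
Tree: B1–B2
Every bag has size at most 3, so the width is 3 − 1 = 2 and tw(G) ≤ 2. For the lower bound, the 3 vertices {b, c, d} are pairwise adjacent, and any tree decomposition puts a clique entirely inside one bag — forcing width ≥ 2. The upper and lower bounds meet at 2, so that is the treewidth.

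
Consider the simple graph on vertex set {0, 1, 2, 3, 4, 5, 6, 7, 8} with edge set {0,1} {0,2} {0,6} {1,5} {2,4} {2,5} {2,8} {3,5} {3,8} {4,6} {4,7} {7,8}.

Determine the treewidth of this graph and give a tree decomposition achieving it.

Treewidth 3.
One such decomposition:
Bags: B1 = {3, 5, 7, 8}  B2 = {2, 5, 7, 8}  B3 = {2, 4, 5, 7}  B4 = {1, 2, 4, 5}  B5 = {0, 1, 2, 4}  B6 = {0, 1, 4, 6}
Tree: B1–B2, B2–B3, B3–B4, B4–B5, B5–B6

Every bag has size at most 4, so the width is 4 − 1 = 3 and tw(G) ≤ 3. For the lower bound: the 4 vertex sets {3,7,8}, {5}, {2}, {0,1,4,6} are disjoint, each induces a connected subgraph, and every pair is joined by at least one edge of G. Contracting each set to a single vertex therefore yields K_{4} as a minor, and since treewidth is minor-monotone, tw(G) ≥ tw(K_{4}) = 3. Hence tw(G) = 3 exactly.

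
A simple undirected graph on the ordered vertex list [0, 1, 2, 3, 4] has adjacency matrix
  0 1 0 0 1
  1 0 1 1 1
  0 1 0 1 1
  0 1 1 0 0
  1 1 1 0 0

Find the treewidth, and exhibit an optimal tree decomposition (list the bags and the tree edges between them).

Each bag holds 3 vertices, so the decomposition has width 2, which upper-bounds the treewidth. For the lower bound, the 3 vertices {0, 1, 4} are pairwise adjacent, and any tree decomposition puts a clique entirely inside one bag — forcing width ≥ 2. Combining the bounds, tw(G) = 2.

Treewidth 2.
One optimal decomposition is:
Bags: B1 = {0, 1, 4}  B2 = {1, 2, 4}  B3 = {1, 2, 3}
Tree: B1–B2, B2–B3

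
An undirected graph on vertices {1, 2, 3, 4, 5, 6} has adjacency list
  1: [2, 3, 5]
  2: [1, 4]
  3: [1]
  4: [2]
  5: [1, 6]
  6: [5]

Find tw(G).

1

A width-1 tree decomposition is:
Bags: B1 = {2, 4}  B2 = {1, 2}  B3 = {1, 3}  B4 = {1, 5}  B5 = {5, 6}
Tree: B1–B2, B2–B3, B2–B4, B4–B5
Each bag holds 2 vertices, so the decomposition has width 1, which upper-bounds the treewidth. Since G has at least one edge (e.g. 2–4), it is not an edgeless graph, so tw(G) ≥ 1. Hence tw(G) = 1 exactly.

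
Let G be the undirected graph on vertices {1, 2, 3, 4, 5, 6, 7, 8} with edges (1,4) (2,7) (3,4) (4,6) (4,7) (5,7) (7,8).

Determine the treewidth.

1

A width-1 tree decomposition is:
Bags: B1 = {2, 7}  B2 = {7, 8}  B3 = {4, 7}  B4 = {1, 4}  B5 = {4, 6}  B6 = {3, 4}  B7 = {5, 7}
Tree: B1–B2, B2–B3, B3–B4, B3–B5, B4–B6, B1–B7
Each bag holds 2 vertices, so the decomposition has width 1, which upper-bounds the treewidth. Since G has at least one edge (e.g. 7–2), it is not an edgeless graph, so tw(G) ≥ 1. Hence tw(G) = 1 exactly.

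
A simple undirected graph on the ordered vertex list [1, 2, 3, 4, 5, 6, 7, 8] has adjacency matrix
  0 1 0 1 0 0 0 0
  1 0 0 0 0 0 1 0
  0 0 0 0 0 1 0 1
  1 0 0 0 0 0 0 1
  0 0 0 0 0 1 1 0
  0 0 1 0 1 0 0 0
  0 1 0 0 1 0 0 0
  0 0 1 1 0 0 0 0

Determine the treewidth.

2

A width-2 tree decomposition is:
Bags: B1 = {3, 4, 8}  B2 = {3, 4, 6}  B3 = {4, 5, 6}  B4 = {4, 5, 7}  B5 = {2, 4, 7}  B6 = {1, 2, 4}
Tree: B1–B2, B2–B3, B3–B4, B4–B5, B5–B6
Each bag holds 3 vertices, so the decomposition has width 2, which upper-bounds the treewidth. For the lower bound, G contains the cycle 4–8–3–6–5–7–2–1–4, so G is not a forest; only forests have treewidth ≤ 1, hence tw(G) ≥ 2. Combining the bounds, tw(G) = 2.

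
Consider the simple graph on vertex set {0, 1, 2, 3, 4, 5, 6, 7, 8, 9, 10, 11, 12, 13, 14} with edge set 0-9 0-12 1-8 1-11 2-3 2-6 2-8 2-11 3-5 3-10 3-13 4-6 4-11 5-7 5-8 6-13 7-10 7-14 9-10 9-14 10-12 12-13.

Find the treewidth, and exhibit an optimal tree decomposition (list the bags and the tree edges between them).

Treewidth 3.
One optimal decomposition is:
Bags: B1 = {1, 4, 6, 11}  B2 = {1, 2, 6, 11}  B3 = {1, 2, 6, 8}  B4 = {2, 6, 8, 13}  B5 = {2, 3, 8, 13}  B6 = {3, 5, 8, 13}  B7 = {3, 5, 12, 13}  B8 = {3, 5, 10, 12}  B9 = {5, 7, 10, 12}  B10 = {0, 7, 10, 12}  B11 = {0, 7, 9, 10}  B12 = {0, 7, 9, 14}
Tree: B1–B2, B2–B3, B3–B4, B4–B5, B5–B6, B6–B7, B7–B8, B8–B9, B9–B10, B10–B11, B11–B12

Every bag has size at most 4, so the width is 4 − 1 = 3 and tw(G) ≤ 3. For the lower bound: the 4 vertex sets {1,4,11}, {6}, {2}, {3,5,8,13} are disjoint, each induces a connected subgraph, and every pair is joined by at least one edge of G. Contracting each set to a single vertex therefore yields K_{4} as a minor, and since treewidth is minor-monotone, tw(G) ≥ tw(K_{4}) = 3. Therefore the treewidth is 3.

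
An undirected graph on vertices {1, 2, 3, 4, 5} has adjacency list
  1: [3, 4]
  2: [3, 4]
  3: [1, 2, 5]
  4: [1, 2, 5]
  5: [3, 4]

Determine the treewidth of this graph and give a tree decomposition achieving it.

Treewidth 2.
One optimal decomposition is:
Bags: B1 = {3, 4, 5}  B2 = {2, 3, 4}  B3 = {1, 3, 4}
Tree: B1–B2, B2–B3

Each bag holds 3 vertices, so the decomposition has width 2, which upper-bounds the treewidth. Since 3–5–4–2–3 is a cycle in G, G is not acyclic. Forests are exactly the graphs of treewidth ≤ 1, so tw(G) ≥ 2. Therefore the treewidth is 2.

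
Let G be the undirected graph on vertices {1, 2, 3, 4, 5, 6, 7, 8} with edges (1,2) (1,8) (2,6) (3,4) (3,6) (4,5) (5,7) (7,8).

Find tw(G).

A width-2 tree decomposition is:
Bags: B1 = {5, 7, 8}  B2 = {1, 5, 8}  B3 = {1, 2, 5}  B4 = {2, 5, 6}  B5 = {3, 5, 6}  B6 = {3, 4, 5}
Tree: B1–B2, B2–B3, B3–B4, B4–B5, B5–B6
Each bag holds 3 vertices, so the decomposition has width 2, which upper-bounds the treewidth. Since 5–7–8–1–2–6–3–4–5 is a cycle in G, G is not acyclic. Forests are exactly the graphs of treewidth ≤ 1, so tw(G) ≥ 2. Hence tw(G) = 2 exactly.

2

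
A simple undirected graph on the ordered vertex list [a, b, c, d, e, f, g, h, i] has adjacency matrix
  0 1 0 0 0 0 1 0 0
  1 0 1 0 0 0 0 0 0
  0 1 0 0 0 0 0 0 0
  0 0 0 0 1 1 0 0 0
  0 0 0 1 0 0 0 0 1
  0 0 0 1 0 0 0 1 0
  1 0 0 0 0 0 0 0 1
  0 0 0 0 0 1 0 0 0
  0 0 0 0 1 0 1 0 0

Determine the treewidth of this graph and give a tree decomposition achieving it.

Every bag has size at most 2, so the width is 2 − 1 = 1 and tw(G) ≤ 1. G has an edge, so its treewidth is at least 1. Hence tw(G) = 1 exactly.

Treewidth 1.
One optimal decomposition is:
Bags: B1 = {f, h}  B2 = {d, f}  B3 = {d, e}  B4 = {e, i}  B5 = {g, i}  B6 = {a, g}  B7 = {a, b}  B8 = {b, c}
Tree: B1–B2, B2–B3, B3–B4, B4–B5, B5–B6, B6–B7, B7–B8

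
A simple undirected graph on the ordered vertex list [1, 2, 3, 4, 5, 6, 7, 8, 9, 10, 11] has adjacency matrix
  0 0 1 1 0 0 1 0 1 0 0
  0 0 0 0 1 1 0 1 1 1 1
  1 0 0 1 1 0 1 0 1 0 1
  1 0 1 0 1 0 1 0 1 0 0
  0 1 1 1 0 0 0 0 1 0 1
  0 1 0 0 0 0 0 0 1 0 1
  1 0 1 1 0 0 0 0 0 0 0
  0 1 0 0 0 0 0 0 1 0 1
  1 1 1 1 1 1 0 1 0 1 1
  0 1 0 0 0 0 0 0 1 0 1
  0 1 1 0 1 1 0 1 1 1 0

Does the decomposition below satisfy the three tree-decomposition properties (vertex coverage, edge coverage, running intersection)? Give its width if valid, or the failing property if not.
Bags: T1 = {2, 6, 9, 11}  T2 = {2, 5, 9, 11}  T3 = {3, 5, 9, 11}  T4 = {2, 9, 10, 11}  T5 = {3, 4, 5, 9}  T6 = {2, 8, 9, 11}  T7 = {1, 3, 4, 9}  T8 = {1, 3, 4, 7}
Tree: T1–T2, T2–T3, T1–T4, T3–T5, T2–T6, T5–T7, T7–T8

Checking the three conditions: (i) the bags cover all of {1, 2, 3, 4, 5, 6, 7, 8, 9, 10, 11}; (ii) for each edge, some bag contains both endpoints; (iii) the bags containing any fixed vertex form a subtree. All hold, so the decomposition is valid with width 4 − 1 = 3.

Yes; width 3.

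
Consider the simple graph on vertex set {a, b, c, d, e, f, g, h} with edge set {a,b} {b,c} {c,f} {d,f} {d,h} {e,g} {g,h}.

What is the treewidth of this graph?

A width-1 tree decomposition is:
Bags: B1 = {e, g}  B2 = {g, h}  B3 = {d, h}  B4 = {d, f}  B5 = {c, f}  B6 = {b, c}  B7 = {a, b}
Tree: B1–B2, B2–B3, B3–B4, B4–B5, B5–B6, B6–B7
Every bag has size at most 2, so the width is 2 − 1 = 1 and tw(G) ≤ 1. Any graph with an edge has treewidth ≥ 1, and G has the edge e–g. Hence tw(G) = 1 exactly.

1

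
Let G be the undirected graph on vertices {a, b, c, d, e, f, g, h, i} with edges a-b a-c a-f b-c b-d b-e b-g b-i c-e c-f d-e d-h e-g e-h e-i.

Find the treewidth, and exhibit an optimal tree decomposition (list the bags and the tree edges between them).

Treewidth 2.
One optimal decomposition is:
Bags: B1 = {b, d, e}  B2 = {b, e, g}  B3 = {d, e, h}  B4 = {b, c, e}  B5 = {a, b, c}  B6 = {a, c, f}  B7 = {b, e, i}
Tree: B1–B2, B1–B3, B1–B4, B4–B5, B5–B6, B2–B7

The largest bag has 3 vertices, giving width 2; this decomposition certifies tw(G) ≤ 2. On the other hand G contains the 3-clique {d, e, h}. A clique must lie in a single bag of any decomposition, so no decomposition can have width below 2. Hence tw(G) = 2 exactly.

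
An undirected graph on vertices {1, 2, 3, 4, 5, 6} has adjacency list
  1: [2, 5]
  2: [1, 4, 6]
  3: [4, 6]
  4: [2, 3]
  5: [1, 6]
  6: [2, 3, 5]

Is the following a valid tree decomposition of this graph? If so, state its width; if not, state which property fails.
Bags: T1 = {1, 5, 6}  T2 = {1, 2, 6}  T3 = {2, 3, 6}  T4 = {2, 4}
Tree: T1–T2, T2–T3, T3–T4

A tree decomposition must satisfy three properties: every vertex lies in some bag; for every edge, both endpoints lie together in some bag; and for every vertex, the bags containing it form a connected subtree. Here edge (3,4) lies in no bag, so the decomposition is invalid.

No — edge (3,4) lies in no bag.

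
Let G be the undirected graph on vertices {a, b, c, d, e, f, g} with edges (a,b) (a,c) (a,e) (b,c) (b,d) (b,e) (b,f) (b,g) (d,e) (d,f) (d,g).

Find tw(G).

A width-2 tree decomposition is:
Bags: B1 = {b, d, f}  B2 = {b, d, g}  B3 = {b, d, e}  B4 = {a, b, e}  B5 = {a, b, c}
Tree: B1–B2, B1–B3, B3–B4, B4–B5
Each bag holds 3 vertices, so the decomposition has width 2, which upper-bounds the treewidth. On the other hand G contains the 3-clique {b, d, g}. A clique must lie in a single bag of any decomposition, so no decomposition can have width below 2. The upper and lower bounds meet at 2, so that is the treewidth.

2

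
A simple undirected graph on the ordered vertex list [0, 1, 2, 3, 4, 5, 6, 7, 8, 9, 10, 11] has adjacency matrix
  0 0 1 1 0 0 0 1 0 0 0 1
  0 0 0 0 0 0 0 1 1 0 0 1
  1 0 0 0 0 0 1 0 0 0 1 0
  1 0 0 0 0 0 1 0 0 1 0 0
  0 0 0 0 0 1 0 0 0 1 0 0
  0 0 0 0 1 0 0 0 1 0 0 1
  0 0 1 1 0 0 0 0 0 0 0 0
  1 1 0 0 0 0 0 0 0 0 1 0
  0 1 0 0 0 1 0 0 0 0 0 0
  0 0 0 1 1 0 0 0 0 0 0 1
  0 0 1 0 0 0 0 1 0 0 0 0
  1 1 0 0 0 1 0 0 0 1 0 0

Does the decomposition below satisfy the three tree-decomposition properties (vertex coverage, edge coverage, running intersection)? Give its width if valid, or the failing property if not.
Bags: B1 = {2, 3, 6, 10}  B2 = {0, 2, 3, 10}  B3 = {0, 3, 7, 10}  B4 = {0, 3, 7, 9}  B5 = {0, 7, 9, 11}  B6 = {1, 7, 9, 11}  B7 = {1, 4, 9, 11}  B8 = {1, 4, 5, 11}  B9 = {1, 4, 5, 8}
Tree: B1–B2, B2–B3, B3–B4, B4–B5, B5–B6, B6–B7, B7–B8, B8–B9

Vertex coverage: the bags together contain {0, 1, 2, 3, 4, 5, 6, 7, 8, 9, 10, 11}, the full vertex set. Edge coverage: each edge of G has both endpoints in at least one bag. Running intersection: for every vertex, the bags containing it form a connected subtree. All three properties hold, so this is a valid tree decomposition of width max|bag| − 1 = 3, and hence tw(G) ≤ 3.

Yes; width 3.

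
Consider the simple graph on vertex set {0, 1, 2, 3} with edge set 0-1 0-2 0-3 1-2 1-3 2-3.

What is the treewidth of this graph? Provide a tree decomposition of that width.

Treewidth 3.
One such decomposition:
Bags: B1 = {0, 1, 2, 3}
Tree: (single bag)

With just one bag of size 4, the width is 4 − 1 = 3, so tw(G) ≤ 3. For the lower bound, the 4 vertices {0, 1, 2, 3} are pairwise adjacent, and any tree decomposition puts a clique entirely inside one bag — forcing width ≥ 3. The upper and lower bounds meet at 3, so that is the treewidth.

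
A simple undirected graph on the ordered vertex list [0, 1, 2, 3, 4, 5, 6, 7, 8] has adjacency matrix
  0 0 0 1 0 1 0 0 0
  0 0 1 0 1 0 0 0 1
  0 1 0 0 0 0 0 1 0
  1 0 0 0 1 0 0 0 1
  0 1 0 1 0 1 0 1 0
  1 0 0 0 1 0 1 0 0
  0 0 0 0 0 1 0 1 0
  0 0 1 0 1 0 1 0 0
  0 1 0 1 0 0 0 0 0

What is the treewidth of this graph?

3

A width-3 tree decomposition is:
Bags: B1 = {0, 3, 5, 6}  B2 = {3, 4, 5, 6}  B3 = {3, 4, 6, 7}  B4 = {3, 4, 7, 8}  B5 = {1, 4, 7, 8}  B6 = {1, 2, 7, 8}
Tree: B1–B2, B2–B3, B3–B4, B4–B5, B5–B6
Each bag holds 4 vertices, so the decomposition has width 3, which upper-bounds the treewidth. For the lower bound: the 4 vertex sets {0,5,6}, {3}, {4}, {1,2,7,8} are disjoint, each induces a connected subgraph, and every pair is joined by at least one edge of G. Contracting each set to a single vertex therefore yields K_{4} as a minor, and since treewidth is minor-monotone, tw(G) ≥ tw(K_{4}) = 3. Therefore the treewidth is 3.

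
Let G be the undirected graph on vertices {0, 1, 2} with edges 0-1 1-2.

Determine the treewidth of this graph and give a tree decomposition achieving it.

Each bag holds 2 vertices, so the decomposition has width 1, which upper-bounds the treewidth. Any graph with an edge has treewidth ≥ 1, and G has the edge 1–0. Combining the bounds, tw(G) = 1.

Treewidth 1.
One such decomposition:
Bags: B1 = {0, 1}  B2 = {1, 2}
Tree: B1–B2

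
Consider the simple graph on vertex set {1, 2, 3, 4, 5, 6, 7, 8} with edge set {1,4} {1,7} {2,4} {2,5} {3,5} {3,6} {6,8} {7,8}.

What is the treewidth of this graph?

2

A width-2 tree decomposition is:
Bags: B1 = {3, 6, 8}  B2 = {3, 7, 8}  B3 = {1, 3, 7}  B4 = {1, 3, 4}  B5 = {2, 3, 4}  B6 = {2, 3, 5}
Tree: B1–B2, B2–B3, B3–B4, B4–B5, B5–B6
Every bag has size at most 3, so the width is 3 − 1 = 2 and tw(G) ≤ 2. For the lower bound, G contains the cycle 3–6–8–7–1–4–2–5–3, so G is not a forest; only forests have treewidth ≤ 1, hence tw(G) ≥ 2. The upper and lower bounds meet at 2, so that is the treewidth.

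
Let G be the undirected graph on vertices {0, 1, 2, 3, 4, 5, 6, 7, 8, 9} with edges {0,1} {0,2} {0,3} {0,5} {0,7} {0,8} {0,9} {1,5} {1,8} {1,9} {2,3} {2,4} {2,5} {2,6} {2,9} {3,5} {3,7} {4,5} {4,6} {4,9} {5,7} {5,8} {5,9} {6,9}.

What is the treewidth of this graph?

A width-3 tree decomposition is:
Bags: B1 = {0, 3, 5, 7}  B2 = {0, 2, 3, 5}  B3 = {0, 2, 5, 9}  B4 = {0, 1, 5, 9}  B5 = {0, 1, 5, 8}  B6 = {2, 4, 5, 9}  B7 = {2, 4, 6, 9}
Tree: B1–B2, B2–B3, B3–B4, B4–B5, B3–B6, B6–B7
The largest bag has 4 vertices, giving width 3; this decomposition certifies tw(G) ≤ 3. For the lower bound, the 4 vertices {0, 1, 5, 8} are pairwise adjacent, and any tree decomposition puts a clique entirely inside one bag — forcing width ≥ 3. The upper and lower bounds meet at 3, so that is the treewidth.

3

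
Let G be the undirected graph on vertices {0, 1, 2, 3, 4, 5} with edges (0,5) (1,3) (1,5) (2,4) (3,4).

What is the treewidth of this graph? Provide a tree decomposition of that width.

Every bag has size at most 2, so the width is 2 − 1 = 1 and tw(G) ≤ 1. Since G has at least one edge (e.g. 2–4), it is not an edgeless graph, so tw(G) ≥ 1. The upper and lower bounds meet at 1, so that is the treewidth.

Treewidth 1.
Bags: B1 = {2, 4}  B2 = {3, 4}  B3 = {1, 3}  B4 = {1, 5}  B5 = {0, 5}
Tree: B1–B2, B2–B3, B3–B4, B4–B5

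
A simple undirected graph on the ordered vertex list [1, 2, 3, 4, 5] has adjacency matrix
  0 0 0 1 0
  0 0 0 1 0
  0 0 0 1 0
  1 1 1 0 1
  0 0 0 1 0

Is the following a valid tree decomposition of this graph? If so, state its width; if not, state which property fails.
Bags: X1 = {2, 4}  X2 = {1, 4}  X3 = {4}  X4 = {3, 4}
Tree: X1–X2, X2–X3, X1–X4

A tree decomposition must satisfy three properties: every vertex lies in some bag; for every edge, both endpoints lie together in some bag; and for every vertex, the bags containing it form a connected subtree. Here vertex 5 appears in no bag, so the decomposition is invalid.

No — vertex 5 appears in no bag.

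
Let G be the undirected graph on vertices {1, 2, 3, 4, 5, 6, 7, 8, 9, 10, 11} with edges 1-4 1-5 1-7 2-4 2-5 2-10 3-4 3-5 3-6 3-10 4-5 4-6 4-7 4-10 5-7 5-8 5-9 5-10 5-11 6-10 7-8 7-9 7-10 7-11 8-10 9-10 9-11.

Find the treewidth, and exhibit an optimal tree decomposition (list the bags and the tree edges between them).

The largest bag has 4 vertices, giving width 3; this decomposition certifies tw(G) ≤ 3. Conversely, {2, 4, 5, 10} is a clique of size 4, and the vertices of any clique must share a bag in every tree decomposition; so some bag has ≥ 4 vertices and tw(G) ≥ 3. Combining the bounds, tw(G) = 3.

Treewidth 3.
Bags: B1 = {4, 5, 7, 10}  B2 = {5, 7, 8, 10}  B3 = {2, 4, 5, 10}  B4 = {5, 7, 9, 10}  B5 = {1, 4, 5, 7}  B6 = {5, 7, 9, 11}  B7 = {3, 4, 5, 10}  B8 = {3, 4, 6, 10}
Tree: B1–B2, B1–B3, B2–B4, B1–B5, B4–B6, B1–B7, B7–B8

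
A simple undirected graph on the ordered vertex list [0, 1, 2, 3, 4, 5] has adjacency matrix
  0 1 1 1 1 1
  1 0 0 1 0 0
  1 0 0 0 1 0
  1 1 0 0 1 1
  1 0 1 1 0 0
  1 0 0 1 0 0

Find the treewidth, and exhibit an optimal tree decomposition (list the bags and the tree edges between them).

Each bag holds 3 vertices, so the decomposition has width 2, which upper-bounds the treewidth. On the other hand G contains the 3-clique {0, 2, 4}. A clique must lie in a single bag of any decomposition, so no decomposition can have width below 2. Combining the bounds, tw(G) = 2.

Treewidth 2.
One such decomposition:
Bags: B1 = {0, 3, 4}  B2 = {0, 1, 3}  B3 = {0, 2, 4}  B4 = {0, 3, 5}
Tree: B1–B2, B1–B3, B2–B4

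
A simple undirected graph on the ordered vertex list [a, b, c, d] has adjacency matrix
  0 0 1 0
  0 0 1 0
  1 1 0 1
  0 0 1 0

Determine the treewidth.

A width-1 tree decomposition is:
Bags: B1 = {b, c}  B2 = {c, d}  B3 = {a, c}
Tree: B1–B2, B2–B3
Each bag holds 2 vertices, so the decomposition has width 1, which upper-bounds the treewidth. G has an edge, so its treewidth is at least 1. Therefore the treewidth is 1.

1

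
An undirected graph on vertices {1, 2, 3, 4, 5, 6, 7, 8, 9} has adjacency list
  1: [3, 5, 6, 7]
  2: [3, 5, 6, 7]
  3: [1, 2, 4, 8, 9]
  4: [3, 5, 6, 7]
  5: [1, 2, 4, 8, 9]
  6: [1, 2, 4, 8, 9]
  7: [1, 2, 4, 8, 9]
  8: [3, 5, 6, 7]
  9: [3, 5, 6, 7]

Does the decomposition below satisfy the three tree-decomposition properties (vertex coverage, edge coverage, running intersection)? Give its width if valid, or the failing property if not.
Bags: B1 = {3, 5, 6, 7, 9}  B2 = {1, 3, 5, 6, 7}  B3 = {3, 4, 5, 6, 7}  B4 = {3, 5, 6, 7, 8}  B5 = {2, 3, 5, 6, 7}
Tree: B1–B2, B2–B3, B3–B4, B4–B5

Yes; width 4.

Checking the three conditions: (i) the bags cover all of {1, 2, 3, 4, 5, 6, 7, 8, 9}; (ii) for each edge, some bag contains both endpoints; (iii) the bags containing any fixed vertex form a subtree. All hold, so the decomposition is valid with width 5 − 1 = 4.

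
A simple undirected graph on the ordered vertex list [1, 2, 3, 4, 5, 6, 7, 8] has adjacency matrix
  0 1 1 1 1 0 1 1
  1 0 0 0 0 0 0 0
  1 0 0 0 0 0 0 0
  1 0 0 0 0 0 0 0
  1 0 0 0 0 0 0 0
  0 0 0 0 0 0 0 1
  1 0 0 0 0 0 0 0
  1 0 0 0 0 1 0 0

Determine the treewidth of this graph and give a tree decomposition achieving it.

Treewidth 1.
One such decomposition:
Bags: B1 = {1, 8}  B2 = {1, 3}  B3 = {1, 7}  B4 = {1, 4}  B5 = {6, 8}  B6 = {1, 2}  B7 = {1, 5}
Tree: B1–B2, B2–B3, B3–B4, B1–B5, B1–B6, B6–B7

Every bag has size at most 2, so the width is 2 − 1 = 1 and tw(G) ≤ 1. Since G has at least one edge (e.g. 1–8), it is not an edgeless graph, so tw(G) ≥ 1. The upper and lower bounds meet at 1, so that is the treewidth.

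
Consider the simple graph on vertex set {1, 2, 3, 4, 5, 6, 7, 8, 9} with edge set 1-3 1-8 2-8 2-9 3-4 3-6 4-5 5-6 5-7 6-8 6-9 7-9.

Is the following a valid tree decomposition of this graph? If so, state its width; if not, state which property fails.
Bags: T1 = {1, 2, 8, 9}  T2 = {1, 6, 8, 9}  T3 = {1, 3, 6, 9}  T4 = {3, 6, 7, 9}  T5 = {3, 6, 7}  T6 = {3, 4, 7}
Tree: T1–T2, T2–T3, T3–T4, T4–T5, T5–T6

No — vertex 5 appears in no bag.

A tree decomposition must satisfy three properties: every vertex lies in some bag; for every edge, both endpoints lie together in some bag; and for every vertex, the bags containing it form a connected subtree. Here vertex 5 appears in no bag, so the decomposition is invalid.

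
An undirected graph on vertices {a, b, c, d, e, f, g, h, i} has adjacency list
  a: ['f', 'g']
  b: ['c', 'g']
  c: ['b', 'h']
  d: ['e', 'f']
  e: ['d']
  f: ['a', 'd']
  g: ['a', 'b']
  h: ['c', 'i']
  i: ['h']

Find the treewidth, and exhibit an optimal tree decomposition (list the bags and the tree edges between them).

Every bag has size at most 2, so the width is 2 − 1 = 1 and tw(G) ≤ 1. G has an edge, so its treewidth is at least 1. Hence tw(G) = 1 exactly.

Treewidth 1.
Bags: B1 = {d, e}  B2 = {d, f}  B3 = {a, f}  B4 = {a, g}  B5 = {b, g}  B6 = {b, c}  B7 = {c, h}  B8 = {h, i}
Tree: B1–B2, B2–B3, B3–B4, B4–B5, B5–B6, B6–B7, B7–B8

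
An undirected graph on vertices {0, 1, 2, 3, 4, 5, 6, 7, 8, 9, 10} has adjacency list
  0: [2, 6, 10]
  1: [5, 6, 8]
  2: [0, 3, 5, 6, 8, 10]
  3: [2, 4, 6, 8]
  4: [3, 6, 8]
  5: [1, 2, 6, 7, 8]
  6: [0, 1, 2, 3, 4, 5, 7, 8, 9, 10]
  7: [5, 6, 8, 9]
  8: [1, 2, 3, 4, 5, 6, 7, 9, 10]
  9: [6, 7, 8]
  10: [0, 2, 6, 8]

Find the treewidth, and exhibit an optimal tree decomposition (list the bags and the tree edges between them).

Each bag holds 4 vertices, so the decomposition has width 3, which upper-bounds the treewidth. For the lower bound, the 4 vertices {0, 2, 6, 10} are pairwise adjacent, and any tree decomposition puts a clique entirely inside one bag — forcing width ≥ 3. Therefore the treewidth is 3.

Treewidth 3.
One such decomposition:
Bags: B1 = {2, 5, 6, 8}  B2 = {2, 3, 6, 8}  B3 = {5, 6, 7, 8}  B4 = {6, 7, 8, 9}  B5 = {2, 6, 8, 10}  B6 = {3, 4, 6, 8}  B7 = {0, 2, 6, 10}  B8 = {1, 5, 6, 8}
Tree: B1–B2, B1–B3, B3–B4, B2–B5, B2–B6, B5–B7, B1–B8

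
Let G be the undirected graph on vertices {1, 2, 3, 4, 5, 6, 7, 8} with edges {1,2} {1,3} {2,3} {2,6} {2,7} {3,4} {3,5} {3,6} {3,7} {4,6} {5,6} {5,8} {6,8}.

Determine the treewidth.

A width-2 tree decomposition is:
Bags: B1 = {2, 3, 7}  B2 = {2, 3, 6}  B3 = {3, 4, 6}  B4 = {3, 5, 6}  B5 = {5, 6, 8}  B6 = {1, 2, 3}
Tree: B1–B2, B2–B3, B2–B4, B4–B5, B2–B6
Every bag has size at most 3, so the width is 3 − 1 = 2 and tw(G) ≤ 2. Conversely, {5, 6, 8} is a clique of size 3, and the vertices of any clique must share a bag in every tree decomposition; so some bag has ≥ 3 vertices and tw(G) ≥ 2. Combining the bounds, tw(G) = 2.

2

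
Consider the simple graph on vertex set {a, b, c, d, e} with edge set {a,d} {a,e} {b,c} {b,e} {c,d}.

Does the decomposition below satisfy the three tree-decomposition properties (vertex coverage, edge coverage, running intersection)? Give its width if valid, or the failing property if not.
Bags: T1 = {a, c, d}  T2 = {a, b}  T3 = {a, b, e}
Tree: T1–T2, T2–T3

A tree decomposition must satisfy three properties: every vertex lies in some bag; for every edge, both endpoints lie together in some bag; and for every vertex, the bags containing it form a connected subtree. Here edge (c,b) lies in no bag, so the decomposition is invalid.

No — edge (c,b) lies in no bag.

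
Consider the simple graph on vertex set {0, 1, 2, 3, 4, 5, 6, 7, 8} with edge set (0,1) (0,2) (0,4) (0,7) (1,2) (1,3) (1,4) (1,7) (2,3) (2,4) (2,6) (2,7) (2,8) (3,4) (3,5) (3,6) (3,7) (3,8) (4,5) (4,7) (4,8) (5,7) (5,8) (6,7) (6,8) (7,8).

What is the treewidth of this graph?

4

A width-4 tree decomposition is:
Bags: B1 = {1, 2, 3, 4, 7}  B2 = {2, 3, 4, 7, 8}  B3 = {2, 3, 6, 7, 8}  B4 = {3, 4, 5, 7, 8}  B5 = {0, 1, 2, 4, 7}
Tree: B1–B2, B2–B3, B2–B4, B1–B5
Every bag has size at most 5, so the width is 5 − 1 = 4 and tw(G) ≤ 4. For the lower bound, the 5 vertices {0, 1, 2, 4, 7} are pairwise adjacent, and any tree decomposition puts a clique entirely inside one bag — forcing width ≥ 4. Combining the bounds, tw(G) = 4.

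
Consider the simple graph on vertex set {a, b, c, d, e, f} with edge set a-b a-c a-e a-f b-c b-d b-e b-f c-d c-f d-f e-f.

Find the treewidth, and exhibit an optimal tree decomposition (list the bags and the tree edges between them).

Each bag holds 4 vertices, so the decomposition has width 3, which upper-bounds the treewidth. Conversely, {a, b, e, f} is a clique of size 4, and the vertices of any clique must share a bag in every tree decomposition; so some bag has ≥ 4 vertices and tw(G) ≥ 3. Therefore the treewidth is 3.

Treewidth 3.
One such decomposition:
Bags: B1 = {a, b, c, f}  B2 = {a, b, e, f}  B3 = {b, c, d, f}
Tree: B1–B2, B1–B3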